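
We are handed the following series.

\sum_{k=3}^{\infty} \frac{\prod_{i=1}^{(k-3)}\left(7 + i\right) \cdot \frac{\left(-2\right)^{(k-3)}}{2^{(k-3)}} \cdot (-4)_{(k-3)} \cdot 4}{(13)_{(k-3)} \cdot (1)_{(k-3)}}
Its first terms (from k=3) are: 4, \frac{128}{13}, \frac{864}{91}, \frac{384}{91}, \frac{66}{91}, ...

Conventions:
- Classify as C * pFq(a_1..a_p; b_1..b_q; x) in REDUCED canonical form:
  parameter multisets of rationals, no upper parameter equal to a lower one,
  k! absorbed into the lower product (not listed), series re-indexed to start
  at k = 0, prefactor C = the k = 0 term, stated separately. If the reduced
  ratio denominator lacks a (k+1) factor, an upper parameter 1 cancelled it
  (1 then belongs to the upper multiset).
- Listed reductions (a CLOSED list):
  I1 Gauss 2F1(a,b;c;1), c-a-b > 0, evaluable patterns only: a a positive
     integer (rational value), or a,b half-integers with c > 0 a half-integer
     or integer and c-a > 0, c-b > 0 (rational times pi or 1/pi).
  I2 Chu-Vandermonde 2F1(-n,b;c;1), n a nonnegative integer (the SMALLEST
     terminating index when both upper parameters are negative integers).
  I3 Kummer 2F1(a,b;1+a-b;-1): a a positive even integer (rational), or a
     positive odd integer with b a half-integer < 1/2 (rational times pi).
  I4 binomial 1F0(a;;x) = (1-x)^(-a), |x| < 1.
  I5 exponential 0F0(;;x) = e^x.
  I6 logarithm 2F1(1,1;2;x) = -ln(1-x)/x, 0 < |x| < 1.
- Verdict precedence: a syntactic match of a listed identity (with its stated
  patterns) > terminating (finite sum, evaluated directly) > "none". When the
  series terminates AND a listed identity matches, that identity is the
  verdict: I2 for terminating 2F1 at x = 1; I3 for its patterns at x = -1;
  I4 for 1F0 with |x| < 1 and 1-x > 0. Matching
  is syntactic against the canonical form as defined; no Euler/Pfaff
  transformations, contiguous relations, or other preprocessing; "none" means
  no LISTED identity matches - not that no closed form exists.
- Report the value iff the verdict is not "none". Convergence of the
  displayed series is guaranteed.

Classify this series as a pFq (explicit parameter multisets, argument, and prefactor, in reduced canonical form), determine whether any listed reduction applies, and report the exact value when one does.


Classification (C = 4): 2F1 with upper {-4, 8}, lower {13}, argument x = -1. Verdict at x = -1: Kummer (I3) matches (x = -1; c = 13 equals 1+a-b for upper {-4, 8}: listed pattern). Hence: \frac{198}{7}.

Structural cue: t_0 = 4 here, and the running product (prefactor 4) telescopes to a rising factorial.
Ratio: r(k) = -1 * (k-4) (k+8) / [(k+13) (k+1)] - poly over poly, x = -1 from leading terms; C = 4 at k = 0.


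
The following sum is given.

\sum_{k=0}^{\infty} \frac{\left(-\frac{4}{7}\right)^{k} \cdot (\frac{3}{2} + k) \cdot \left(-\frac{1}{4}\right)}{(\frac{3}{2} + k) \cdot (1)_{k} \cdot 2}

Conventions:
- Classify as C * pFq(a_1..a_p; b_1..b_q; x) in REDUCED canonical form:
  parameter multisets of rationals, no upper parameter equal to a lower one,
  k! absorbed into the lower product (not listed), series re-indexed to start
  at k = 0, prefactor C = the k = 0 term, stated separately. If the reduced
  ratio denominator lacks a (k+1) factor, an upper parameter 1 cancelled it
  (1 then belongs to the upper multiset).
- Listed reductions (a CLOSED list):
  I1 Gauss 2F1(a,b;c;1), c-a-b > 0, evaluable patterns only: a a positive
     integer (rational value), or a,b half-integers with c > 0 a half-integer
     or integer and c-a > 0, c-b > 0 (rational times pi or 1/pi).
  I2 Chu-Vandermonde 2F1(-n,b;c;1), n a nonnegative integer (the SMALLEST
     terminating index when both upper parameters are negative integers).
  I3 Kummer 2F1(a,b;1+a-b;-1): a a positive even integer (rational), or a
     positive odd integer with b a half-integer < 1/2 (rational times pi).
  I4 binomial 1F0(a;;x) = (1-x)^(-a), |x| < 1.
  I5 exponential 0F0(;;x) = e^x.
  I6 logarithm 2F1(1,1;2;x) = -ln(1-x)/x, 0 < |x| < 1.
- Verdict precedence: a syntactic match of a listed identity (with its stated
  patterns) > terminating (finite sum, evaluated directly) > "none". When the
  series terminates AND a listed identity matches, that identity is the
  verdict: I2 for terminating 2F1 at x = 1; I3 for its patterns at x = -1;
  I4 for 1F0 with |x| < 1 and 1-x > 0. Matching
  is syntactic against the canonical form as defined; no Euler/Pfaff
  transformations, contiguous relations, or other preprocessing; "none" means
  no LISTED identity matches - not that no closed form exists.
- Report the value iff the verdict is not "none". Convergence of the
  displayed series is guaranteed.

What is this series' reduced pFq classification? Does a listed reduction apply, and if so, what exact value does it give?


The series (x = -\frac{4}{7}) is 0F0: upper {-}, lower {-}, prefactor -\frac{1}{8}. Verdict: the exponential series (I5) applies (the 0F0 exponential series at x = -\frac{4}{7}). Sum: \left(-\frac{1}{8}\right) \cdot e^{-\frac{4}{7}}.

First insight: t_0 = -\frac{1}{8} here, and (1)_k (prefactor -1/8) is k! itself.
Adjacent-term ratio: r(k) = -\frac{4}{7} * 1 / [(k+1)] - rational; roots negated = parameters, x = -\frac{4}{7}, C = -\frac{1}{8}.


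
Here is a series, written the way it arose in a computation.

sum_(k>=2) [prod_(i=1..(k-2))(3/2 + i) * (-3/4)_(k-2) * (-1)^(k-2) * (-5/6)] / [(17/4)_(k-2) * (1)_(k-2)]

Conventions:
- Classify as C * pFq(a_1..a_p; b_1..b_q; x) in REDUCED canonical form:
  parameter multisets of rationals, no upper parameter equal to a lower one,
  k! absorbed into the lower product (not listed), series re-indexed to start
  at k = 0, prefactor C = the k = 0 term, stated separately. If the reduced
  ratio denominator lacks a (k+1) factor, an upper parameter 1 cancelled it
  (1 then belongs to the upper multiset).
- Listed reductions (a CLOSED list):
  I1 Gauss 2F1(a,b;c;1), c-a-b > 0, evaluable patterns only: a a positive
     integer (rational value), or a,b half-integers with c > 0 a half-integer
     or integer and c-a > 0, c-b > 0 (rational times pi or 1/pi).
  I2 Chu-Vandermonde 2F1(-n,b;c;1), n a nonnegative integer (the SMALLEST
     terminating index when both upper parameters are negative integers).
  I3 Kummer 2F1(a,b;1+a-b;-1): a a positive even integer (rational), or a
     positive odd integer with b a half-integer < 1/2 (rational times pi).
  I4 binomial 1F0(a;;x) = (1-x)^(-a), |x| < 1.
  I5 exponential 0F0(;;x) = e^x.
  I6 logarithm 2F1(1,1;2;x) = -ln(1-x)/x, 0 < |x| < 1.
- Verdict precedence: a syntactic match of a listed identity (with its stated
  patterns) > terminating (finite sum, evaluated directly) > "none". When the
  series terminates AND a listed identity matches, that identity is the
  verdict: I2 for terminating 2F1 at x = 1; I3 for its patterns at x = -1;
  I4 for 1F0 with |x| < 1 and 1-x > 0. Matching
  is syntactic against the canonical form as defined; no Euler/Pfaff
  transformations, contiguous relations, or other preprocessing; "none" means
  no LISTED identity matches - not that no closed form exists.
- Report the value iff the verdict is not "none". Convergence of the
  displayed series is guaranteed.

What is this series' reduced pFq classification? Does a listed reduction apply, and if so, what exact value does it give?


The series (x = -1) is 2F1: upper {-3/4, 5/2}, lower {17/4}, prefactor -5/6. Verdict: none. Every listed pattern misses the 2F1 form at -1, upper {-3/4, 5/2}.

Key observation: x = (-1) and the running product (C = -5/6) telescopes to a rising factorial.
Step ratio: r(k) = (-1) * (k-3/4) (k+5/2) / [(k+17/4) (k+1)] - rational in k, leading ratio (-1); with t_0 = -5/6, classification follows.


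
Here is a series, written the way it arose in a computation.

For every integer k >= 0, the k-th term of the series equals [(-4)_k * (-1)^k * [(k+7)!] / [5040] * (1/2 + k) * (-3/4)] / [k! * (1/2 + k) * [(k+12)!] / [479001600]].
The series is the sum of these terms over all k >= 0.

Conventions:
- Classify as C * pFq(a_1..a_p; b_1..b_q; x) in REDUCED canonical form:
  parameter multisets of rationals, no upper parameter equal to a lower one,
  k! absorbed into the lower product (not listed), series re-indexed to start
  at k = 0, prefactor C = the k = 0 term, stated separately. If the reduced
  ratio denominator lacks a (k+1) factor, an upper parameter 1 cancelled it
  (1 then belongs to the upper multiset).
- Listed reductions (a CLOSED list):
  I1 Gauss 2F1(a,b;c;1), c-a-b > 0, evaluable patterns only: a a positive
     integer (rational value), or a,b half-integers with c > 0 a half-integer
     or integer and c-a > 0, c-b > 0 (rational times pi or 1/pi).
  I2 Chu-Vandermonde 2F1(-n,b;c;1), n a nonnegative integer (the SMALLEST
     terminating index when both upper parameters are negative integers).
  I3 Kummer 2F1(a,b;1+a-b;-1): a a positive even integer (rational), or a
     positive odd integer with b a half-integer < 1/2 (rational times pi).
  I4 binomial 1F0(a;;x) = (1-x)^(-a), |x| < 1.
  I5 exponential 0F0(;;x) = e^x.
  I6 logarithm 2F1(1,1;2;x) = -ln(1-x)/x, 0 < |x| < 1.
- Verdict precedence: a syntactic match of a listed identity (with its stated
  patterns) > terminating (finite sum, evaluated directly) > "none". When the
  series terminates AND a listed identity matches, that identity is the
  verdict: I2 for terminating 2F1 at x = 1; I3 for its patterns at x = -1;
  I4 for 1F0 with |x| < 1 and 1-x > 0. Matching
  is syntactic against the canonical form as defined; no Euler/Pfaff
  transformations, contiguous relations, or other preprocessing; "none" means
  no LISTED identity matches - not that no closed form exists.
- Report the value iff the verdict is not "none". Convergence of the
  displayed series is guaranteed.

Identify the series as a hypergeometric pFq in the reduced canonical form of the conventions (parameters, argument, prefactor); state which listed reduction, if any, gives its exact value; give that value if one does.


x = -1 here; the reduced form reads 2F1, upper {-4, 8}, lower {13}, C = -3/4. Verdict at x = -1: Kummer's theorem (I3) matches (x = -1; c = 13 equals 1+a-b for upper {-4, 8}: listed pattern). Sum: -297/56.

First insight: x = (-1) and the denominator's factorial ratio (C = -3/4) is a lower Pochhammer.
Adjacent-term ratio: r(k) = (-1) * (k-4) (k+8) / [(k+13) (k+1)] ; factor over Q: parameters, x = (-1), and C = -3/4.


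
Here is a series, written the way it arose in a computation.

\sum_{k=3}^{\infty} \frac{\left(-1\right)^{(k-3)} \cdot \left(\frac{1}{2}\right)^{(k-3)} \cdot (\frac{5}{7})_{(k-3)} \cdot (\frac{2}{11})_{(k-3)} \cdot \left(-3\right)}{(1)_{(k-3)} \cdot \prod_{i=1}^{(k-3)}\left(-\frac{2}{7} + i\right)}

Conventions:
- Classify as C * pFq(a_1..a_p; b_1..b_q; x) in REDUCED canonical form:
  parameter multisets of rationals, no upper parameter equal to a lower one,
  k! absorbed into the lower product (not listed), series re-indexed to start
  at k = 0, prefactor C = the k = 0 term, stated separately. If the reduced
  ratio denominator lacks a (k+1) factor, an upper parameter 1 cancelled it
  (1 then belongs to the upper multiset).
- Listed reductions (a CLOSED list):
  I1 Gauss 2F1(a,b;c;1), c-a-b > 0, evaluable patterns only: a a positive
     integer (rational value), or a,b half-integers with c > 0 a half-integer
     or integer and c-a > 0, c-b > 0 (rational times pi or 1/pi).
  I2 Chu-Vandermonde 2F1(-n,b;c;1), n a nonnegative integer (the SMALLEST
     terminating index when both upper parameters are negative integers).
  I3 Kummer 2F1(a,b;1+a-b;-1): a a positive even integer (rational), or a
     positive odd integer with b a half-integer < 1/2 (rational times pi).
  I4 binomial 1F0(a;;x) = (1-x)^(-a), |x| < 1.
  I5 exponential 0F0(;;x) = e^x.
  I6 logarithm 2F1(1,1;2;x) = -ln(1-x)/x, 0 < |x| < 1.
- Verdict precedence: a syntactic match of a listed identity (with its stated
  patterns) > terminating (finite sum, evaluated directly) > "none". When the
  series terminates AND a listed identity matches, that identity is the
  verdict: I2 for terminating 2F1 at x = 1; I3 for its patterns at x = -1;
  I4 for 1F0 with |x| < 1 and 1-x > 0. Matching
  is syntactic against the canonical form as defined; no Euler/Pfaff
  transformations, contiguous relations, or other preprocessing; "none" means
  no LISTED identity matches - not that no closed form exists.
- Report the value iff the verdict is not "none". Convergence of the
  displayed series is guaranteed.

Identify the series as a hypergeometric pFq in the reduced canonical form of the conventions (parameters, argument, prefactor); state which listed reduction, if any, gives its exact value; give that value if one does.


Reduced: x = -\frac{1}{2}, 1F0, upper = {\frac{2}{11}}, lower = {-}, C = -3. Verdict: binomial (I4) applies (the 1F0 binomial series: exponent -2/11, x = -\frac{1}{2}). Value: \left(-3\right) \cdot \left(\frac{3}{2}\right)^{-\frac{2}{11}}.

Key step: t_0 being -3, (1)_k (prefactor -3) is k! itself.
Ratio: r(k) = -\frac{1}{2} * (k+\frac{2}{11}) / [(k+1)] - rational in k. x = -\frac{1}{2}; t_0 = -3; negate the roots.


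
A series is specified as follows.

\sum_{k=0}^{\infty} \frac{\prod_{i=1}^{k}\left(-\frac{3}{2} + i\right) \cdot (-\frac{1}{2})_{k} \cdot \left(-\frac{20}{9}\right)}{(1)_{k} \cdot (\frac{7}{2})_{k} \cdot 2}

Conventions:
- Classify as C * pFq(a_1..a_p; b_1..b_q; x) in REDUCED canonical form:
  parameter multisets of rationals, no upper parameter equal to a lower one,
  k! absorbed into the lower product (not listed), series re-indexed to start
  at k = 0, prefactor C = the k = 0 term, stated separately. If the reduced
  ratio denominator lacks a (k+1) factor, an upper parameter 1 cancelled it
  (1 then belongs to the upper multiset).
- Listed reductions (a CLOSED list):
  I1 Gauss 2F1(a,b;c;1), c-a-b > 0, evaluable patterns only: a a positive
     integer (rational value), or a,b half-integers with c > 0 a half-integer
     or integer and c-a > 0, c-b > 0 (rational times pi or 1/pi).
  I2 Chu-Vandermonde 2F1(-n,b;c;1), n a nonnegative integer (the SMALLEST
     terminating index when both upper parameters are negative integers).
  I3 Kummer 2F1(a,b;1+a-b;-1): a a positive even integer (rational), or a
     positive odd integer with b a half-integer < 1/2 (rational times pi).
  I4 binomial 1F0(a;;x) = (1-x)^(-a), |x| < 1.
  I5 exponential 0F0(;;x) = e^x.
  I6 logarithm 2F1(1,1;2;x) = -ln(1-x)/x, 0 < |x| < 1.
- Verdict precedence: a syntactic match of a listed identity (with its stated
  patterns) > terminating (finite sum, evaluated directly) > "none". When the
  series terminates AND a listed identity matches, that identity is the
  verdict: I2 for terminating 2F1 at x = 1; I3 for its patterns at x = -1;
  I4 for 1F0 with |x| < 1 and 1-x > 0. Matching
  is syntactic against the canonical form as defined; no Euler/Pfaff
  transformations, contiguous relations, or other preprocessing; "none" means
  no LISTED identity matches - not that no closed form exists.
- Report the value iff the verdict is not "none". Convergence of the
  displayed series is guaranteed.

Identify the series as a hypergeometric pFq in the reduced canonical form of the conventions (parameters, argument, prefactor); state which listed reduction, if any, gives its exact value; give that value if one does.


The tell: x = 1 and the constant factors (prefactor -10/9) combine into one prefactor.
Step ratio: r(k) = 1 * (k-\frac{1}{2}) (k-\frac{1}{2}) / [(k+\frac{7}{2}) (k+1)] - rational; roots negated = parameters, x = 1, C = -\frac{10}{9}.

Reduced: x = 1, 2F1, upper = {-\frac{1}{2}, -\frac{1}{2}}, lower = {\frac{7}{2}}, C = -\frac{10}{9}. Verdict: Gauss's theorem I1 (half-integer case) matches (x = 1; upper {-\frac{1}{2}, -\frac{1}{2}} half-integers, c = \frac{7}{2} in the evaluable pattern). Exact value: \left(-\frac{875}{2304}\right) \cdot \pi.


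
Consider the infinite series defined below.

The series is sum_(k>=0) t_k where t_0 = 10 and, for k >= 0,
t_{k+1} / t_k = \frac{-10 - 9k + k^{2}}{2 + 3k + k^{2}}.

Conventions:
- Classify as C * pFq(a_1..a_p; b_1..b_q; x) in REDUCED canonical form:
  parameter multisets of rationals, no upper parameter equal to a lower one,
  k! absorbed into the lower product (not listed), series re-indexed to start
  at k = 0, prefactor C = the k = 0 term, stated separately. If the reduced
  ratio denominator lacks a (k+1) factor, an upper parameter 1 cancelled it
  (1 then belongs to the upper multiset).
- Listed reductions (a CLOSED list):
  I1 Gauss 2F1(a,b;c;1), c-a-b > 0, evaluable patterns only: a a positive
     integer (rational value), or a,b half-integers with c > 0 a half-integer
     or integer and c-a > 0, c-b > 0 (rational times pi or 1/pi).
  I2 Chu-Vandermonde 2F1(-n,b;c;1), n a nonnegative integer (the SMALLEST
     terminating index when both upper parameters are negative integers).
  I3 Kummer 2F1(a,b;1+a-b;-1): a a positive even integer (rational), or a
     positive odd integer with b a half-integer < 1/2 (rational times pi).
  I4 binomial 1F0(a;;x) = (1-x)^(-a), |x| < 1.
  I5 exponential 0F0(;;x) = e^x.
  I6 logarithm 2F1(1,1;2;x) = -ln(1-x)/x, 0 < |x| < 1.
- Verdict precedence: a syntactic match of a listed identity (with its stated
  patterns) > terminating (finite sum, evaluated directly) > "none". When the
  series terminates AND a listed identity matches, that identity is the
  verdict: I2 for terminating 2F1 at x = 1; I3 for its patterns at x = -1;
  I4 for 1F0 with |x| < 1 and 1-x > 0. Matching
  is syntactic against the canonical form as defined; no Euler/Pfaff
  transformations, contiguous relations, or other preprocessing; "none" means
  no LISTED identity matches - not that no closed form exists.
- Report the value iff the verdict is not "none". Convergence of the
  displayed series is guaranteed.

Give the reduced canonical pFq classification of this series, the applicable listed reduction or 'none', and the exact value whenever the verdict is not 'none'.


Reduced: x = 1, 2F1, upper = {-10, 1}, lower = {2}, C = 10. Verdict (x = 1): the Chu-Vandermonde identity I2 applies (terminating 2F1 at x = 1 with n = 10, b = 1, c = 2). Value: \frac{10}{11}.

Key step: with t_0 = 10, roots of the ratio polynomials (C = 10) are the negated parameters.
Step ratio: r(k) = 1 * (k-10) (k+1) / [(k+2) (k+1)] - rational in k. x = 1; t_0 = 10; negate the roots.


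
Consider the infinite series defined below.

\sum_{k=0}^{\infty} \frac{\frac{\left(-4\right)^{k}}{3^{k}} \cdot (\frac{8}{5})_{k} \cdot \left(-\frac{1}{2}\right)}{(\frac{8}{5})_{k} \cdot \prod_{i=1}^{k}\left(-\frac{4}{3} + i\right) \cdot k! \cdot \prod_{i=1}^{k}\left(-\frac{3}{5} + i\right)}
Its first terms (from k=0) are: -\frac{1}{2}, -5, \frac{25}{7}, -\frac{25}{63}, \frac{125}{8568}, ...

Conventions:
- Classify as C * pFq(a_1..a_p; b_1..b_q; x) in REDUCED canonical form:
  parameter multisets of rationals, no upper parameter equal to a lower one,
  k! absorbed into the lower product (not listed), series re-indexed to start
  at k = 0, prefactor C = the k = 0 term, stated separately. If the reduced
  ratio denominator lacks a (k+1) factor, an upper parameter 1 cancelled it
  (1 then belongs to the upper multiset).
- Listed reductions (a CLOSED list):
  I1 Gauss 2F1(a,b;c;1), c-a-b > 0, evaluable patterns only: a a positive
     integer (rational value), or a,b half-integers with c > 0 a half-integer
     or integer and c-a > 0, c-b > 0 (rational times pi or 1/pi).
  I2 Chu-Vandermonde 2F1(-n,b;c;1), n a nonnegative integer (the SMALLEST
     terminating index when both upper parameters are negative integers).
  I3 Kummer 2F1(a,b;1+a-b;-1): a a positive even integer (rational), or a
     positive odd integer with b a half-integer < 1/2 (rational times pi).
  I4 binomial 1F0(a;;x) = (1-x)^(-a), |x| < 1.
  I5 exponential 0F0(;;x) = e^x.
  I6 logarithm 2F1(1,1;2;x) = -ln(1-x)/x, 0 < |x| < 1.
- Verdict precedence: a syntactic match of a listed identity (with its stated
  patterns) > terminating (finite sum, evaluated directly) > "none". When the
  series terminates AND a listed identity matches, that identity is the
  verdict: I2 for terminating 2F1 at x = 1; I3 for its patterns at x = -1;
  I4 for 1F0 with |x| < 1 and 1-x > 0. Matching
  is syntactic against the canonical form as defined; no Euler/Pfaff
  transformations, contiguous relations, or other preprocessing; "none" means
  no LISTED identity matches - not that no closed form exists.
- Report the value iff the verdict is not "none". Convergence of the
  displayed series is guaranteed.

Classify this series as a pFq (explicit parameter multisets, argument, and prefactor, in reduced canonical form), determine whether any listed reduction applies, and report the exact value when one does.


This is -\frac{1}{2} * 0F2(-; -\frac{1}{3}, \frac{2}{5}; -\frac{4}{3}) in reduced canonical form. Verdict: no listed reduction: x = -\frac{4}{3} and upper {-} fail every I1-I6 pattern.

Structural cue: from the first term -\frac{1}{2}: the two geometric factors (C = -1/2, x = -4/3) combine into one argument.
Ratio: r(k) = -\frac{4}{3} * 1 / [(k-\frac{1}{3}) (k+\frac{2}{5}) (k+1)] - rational; roots negated = parameters, x = -\frac{4}{3}, C = -\frac{1}{2}.


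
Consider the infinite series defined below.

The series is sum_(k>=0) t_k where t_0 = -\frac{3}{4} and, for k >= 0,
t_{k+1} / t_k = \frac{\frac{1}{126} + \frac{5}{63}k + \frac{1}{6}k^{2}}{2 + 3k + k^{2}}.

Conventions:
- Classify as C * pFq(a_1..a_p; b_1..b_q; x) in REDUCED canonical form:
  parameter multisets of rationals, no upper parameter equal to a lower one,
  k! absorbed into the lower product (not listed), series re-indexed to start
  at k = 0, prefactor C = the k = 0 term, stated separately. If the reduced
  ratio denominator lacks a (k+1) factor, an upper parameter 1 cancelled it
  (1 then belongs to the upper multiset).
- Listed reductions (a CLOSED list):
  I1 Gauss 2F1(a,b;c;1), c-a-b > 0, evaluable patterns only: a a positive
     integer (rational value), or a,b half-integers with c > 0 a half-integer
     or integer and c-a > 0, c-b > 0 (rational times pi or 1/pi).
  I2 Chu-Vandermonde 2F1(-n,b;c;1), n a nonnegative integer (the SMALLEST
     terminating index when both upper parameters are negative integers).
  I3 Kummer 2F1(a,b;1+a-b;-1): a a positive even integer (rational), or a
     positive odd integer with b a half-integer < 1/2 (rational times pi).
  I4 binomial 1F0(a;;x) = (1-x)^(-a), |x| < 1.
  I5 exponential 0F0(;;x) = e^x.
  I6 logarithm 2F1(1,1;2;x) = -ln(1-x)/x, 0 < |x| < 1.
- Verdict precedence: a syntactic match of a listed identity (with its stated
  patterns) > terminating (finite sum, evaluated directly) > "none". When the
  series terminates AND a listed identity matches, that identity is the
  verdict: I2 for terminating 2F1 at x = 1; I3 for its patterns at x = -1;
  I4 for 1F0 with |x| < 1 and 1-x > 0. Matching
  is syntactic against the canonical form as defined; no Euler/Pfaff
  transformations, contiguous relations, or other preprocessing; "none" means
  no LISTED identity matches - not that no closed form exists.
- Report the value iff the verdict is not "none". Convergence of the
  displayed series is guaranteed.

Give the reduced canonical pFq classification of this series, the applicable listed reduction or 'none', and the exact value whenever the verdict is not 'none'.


x = \frac{1}{6} here; the reduced form reads 2F1, upper {\frac{1}{7}, \frac{1}{3}}, lower {2}, C = -\frac{3}{4}. Verdict: none. No listed pattern accepts 2F1(\frac{1}{7}, \frac{1}{3}; 2; \frac{1}{6}).

Key step: t_0 = -\frac{3}{4} here, and roots of the ratio polynomials (C = -3/4) are the negated parameters.
Ratio: r(k) = \frac{1}{6} * (k+\frac{1}{7}) (k+\frac{1}{3}) / [(k+2) (k+1)] ; factor over Q: parameters, x = \frac{1}{6}, and C = -\frac{3}{4}.


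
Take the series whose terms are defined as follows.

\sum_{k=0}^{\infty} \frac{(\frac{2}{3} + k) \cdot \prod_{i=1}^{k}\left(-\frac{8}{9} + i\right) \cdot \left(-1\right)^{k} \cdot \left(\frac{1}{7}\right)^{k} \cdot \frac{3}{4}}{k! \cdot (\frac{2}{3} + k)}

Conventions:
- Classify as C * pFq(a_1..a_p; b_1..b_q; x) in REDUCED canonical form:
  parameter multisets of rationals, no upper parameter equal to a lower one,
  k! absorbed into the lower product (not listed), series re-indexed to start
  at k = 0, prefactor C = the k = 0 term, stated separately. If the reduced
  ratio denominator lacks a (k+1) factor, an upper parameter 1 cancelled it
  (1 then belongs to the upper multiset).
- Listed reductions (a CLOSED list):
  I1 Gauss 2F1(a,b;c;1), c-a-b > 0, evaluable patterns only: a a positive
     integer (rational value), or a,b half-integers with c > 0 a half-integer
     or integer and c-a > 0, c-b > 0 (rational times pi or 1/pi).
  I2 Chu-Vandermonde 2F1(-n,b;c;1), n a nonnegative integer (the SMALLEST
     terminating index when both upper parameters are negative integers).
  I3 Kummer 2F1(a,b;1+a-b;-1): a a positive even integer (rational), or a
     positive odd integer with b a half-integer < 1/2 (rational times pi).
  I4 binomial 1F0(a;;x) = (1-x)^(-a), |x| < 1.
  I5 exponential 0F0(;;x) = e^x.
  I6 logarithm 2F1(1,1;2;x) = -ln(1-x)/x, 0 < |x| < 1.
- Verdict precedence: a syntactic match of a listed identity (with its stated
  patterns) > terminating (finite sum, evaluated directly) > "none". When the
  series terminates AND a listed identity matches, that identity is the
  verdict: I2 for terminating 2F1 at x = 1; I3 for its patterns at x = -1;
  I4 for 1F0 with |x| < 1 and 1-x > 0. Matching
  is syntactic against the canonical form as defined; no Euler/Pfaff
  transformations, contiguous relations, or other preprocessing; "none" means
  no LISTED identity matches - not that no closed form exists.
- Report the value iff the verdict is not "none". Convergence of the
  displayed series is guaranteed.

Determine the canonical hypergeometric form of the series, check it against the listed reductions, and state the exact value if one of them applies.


Classification (C = \frac{3}{4}): 1F0 with upper {\frac{1}{9}}, lower {-}, argument x = -\frac{1}{7}. Verdict: the I4 binomial reduction matches (the 1F0 binomial series: exponent -1/9, x = -\frac{1}{7}). Sum: \frac{3}{4} \cdot \left(\frac{8}{7}\right)^{-\frac{1}{9}}.

Structural cue: t_0 = \frac{3}{4} here, and the (-1)^k factor (C = 3/4, x = -1/7) folds into the argument's sign.
Step ratio: r(k) = -\frac{1}{7} * (k+\frac{1}{9}) / [(k+1)] - rational in k. x = -\frac{1}{7}; t_0 = \frac{3}{4}; negate the roots.


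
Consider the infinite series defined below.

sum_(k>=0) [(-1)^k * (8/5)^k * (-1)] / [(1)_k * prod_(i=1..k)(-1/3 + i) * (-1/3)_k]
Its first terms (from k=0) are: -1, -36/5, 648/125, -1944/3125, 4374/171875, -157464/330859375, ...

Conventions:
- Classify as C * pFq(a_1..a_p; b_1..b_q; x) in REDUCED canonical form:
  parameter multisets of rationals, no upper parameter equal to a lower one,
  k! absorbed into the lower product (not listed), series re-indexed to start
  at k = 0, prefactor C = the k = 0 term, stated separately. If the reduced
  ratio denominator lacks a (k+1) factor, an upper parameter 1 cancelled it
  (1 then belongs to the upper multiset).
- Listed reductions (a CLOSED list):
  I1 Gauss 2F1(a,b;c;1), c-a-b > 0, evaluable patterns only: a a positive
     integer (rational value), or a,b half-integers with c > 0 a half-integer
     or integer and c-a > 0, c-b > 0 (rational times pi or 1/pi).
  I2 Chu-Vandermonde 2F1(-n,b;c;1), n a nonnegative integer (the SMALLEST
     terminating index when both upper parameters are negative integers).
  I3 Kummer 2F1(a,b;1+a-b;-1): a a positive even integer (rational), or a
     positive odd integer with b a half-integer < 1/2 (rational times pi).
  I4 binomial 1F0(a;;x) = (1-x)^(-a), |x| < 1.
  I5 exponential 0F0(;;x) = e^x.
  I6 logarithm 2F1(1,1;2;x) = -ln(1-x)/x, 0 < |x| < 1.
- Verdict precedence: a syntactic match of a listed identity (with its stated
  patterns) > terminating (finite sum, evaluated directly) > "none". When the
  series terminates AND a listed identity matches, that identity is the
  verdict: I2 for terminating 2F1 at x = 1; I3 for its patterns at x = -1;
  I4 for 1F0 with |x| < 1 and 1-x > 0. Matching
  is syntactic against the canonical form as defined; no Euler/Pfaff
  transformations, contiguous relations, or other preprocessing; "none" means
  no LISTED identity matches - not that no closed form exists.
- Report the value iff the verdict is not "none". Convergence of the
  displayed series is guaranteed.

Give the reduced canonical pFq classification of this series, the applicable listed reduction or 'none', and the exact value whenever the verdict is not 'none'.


Structural cue: t_0 being -1, the lower running product (C = -1, x = -8/5) is a rising factorial.
Consecutive-term ratio: r(k) = (-8/5) * 1 / [(k-1/3) (k+2/3) (k+1)] - rational; roots negated = parameters, x = (-8/5), C = -1.

Canonical form: C = -1 times 0F2 with upper {-}, lower {-1/3, 2/3}, x = -8/5. Verdict: none. Every listed pattern misses the 0F2 form at -8/5, upper {-}.


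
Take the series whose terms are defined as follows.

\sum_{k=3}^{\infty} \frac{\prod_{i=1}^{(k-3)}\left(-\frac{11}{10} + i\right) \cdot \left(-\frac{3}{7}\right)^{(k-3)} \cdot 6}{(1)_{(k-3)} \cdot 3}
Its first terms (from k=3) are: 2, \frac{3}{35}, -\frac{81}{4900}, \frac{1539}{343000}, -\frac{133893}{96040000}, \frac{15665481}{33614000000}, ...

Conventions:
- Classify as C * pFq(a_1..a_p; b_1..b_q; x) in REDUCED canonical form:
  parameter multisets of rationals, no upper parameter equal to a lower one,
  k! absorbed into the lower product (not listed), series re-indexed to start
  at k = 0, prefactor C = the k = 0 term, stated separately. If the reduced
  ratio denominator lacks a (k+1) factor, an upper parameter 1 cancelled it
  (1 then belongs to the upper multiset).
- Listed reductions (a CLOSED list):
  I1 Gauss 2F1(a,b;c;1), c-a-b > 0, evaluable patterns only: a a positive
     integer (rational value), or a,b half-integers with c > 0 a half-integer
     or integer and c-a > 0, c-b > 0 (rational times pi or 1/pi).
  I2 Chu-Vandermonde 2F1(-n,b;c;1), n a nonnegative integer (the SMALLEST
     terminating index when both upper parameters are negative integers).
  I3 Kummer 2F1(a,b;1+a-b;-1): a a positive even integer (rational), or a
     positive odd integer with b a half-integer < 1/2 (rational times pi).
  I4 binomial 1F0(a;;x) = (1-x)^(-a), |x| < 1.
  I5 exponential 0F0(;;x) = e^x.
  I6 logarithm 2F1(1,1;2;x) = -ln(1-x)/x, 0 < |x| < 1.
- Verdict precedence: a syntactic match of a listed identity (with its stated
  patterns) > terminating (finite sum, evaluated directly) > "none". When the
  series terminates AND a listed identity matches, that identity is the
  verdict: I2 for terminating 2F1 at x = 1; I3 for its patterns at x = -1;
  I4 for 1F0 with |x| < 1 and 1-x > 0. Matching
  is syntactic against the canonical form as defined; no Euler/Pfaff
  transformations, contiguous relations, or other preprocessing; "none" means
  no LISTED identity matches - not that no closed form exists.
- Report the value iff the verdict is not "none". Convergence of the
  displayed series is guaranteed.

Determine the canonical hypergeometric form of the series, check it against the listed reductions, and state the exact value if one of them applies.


Classification (C = 2): 1F0 with upper {-\frac{1}{10}}, lower {-}, argument x = -\frac{3}{7}. Verdict: this is binomial (I4) (the 1F0 binomial series: exponent 1/10, x = -\frac{3}{7}). Value: 2 \cdot \left(\frac{10}{7}\right)^{\frac{1}{10}}.

Key step: t_0 being 2, the constant factors (prefactor 2) combine into one prefactor.
Adjacent-term ratio: r(k) = -\frac{3}{7} * (k-\frac{1}{10}) / [(k+1)] - rational; roots negated = parameters, x = -\frac{3}{7}, C = 2.


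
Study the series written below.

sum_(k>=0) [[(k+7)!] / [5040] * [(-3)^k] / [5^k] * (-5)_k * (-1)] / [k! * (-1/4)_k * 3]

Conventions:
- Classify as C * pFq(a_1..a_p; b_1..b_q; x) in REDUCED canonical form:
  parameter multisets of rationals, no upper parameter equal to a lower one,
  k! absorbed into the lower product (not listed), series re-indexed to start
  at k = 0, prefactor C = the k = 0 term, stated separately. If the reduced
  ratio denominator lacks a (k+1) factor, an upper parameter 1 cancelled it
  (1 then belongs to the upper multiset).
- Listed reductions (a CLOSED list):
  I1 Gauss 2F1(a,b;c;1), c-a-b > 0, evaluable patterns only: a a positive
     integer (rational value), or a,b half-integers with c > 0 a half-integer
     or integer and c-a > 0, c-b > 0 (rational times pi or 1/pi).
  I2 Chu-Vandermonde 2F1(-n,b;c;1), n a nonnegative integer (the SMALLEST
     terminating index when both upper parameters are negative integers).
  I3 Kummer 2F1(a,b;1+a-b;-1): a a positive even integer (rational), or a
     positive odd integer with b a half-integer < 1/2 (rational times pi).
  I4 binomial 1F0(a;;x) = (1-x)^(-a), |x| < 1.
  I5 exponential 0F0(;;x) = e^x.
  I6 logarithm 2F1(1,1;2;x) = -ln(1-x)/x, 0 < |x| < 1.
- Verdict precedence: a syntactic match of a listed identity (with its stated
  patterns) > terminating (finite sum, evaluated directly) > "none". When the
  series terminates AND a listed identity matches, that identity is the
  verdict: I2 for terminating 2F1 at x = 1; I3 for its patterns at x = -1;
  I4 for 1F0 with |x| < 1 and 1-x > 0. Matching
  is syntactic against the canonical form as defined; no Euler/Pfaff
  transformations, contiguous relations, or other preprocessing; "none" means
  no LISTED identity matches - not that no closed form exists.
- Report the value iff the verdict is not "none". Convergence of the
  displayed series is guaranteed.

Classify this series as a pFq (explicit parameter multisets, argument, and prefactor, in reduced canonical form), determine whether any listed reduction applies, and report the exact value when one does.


This is -1/3 * 2F1(-5, 8; -1/4; -3/5) in reduced canonical form. Verdict: terminating - upper parameter -5 makes this a finite sum (last index 5), evaluated exactly. Hence: 308189869/65625.

Structural cue: t_0 being -1/3, the factorial ratio (prefactor -1/3) (k+a-1)!/(a-1)! is a rising factorial (a)_k.
Step ratio: r(k) = (-3/5) * (k-5) (k+8) / [(k-1/4) (k+1)] ; factor over Q: parameters, x = (-3/5), and C = -1/3.


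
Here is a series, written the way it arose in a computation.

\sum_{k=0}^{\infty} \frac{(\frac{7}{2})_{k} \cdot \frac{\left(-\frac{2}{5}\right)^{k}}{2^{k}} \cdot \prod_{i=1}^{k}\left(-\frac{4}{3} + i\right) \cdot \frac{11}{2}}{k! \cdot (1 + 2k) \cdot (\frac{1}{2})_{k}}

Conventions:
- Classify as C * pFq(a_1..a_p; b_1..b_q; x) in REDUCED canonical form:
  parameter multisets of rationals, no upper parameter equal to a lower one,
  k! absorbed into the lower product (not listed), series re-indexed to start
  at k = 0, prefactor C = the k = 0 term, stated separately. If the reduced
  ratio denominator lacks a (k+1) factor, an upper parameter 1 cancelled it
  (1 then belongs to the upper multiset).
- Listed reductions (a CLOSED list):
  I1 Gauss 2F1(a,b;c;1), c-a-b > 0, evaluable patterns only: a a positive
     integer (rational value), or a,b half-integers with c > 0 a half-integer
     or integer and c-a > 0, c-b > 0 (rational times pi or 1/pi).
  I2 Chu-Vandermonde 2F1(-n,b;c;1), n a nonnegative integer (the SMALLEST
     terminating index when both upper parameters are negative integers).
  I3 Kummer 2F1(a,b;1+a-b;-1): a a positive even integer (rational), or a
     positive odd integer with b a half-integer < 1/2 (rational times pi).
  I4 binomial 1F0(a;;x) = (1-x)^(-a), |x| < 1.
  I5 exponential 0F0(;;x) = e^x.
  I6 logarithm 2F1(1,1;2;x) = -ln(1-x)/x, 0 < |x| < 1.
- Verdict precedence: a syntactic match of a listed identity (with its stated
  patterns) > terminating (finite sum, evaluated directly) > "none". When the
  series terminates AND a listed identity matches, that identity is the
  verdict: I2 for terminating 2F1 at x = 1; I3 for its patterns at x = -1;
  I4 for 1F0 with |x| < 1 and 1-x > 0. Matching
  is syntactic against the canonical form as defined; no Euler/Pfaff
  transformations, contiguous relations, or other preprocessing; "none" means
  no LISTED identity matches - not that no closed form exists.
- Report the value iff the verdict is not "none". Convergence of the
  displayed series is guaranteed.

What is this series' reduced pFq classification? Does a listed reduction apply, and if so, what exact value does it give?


Prefactor \frac{11}{2}, argument -\frac{1}{5}: 2F1 with upper {-\frac{1}{3}, \frac{7}{2}} over lower {\frac{3}{2}}. Verdict: none (x = -\frac{1}{5}): each listed identity misses the multisets {-\frac{1}{3}, \frac{7}{2}} ; {\frac{3}{2}}.

Structural cue: x = -\frac{1}{5} and the lower (2k+1) factor (C = 11/2, x = -1/5) shifts a half-integer Pochhammer.
Step ratio: r(k) = -\frac{1}{5} * (k-\frac{1}{3}) (k+\frac{7}{2}) / [(k+\frac{3}{2}) (k+1)] - poly over poly, x = -\frac{1}{5} from leading terms; C = \frac{11}{2} at k = 0.


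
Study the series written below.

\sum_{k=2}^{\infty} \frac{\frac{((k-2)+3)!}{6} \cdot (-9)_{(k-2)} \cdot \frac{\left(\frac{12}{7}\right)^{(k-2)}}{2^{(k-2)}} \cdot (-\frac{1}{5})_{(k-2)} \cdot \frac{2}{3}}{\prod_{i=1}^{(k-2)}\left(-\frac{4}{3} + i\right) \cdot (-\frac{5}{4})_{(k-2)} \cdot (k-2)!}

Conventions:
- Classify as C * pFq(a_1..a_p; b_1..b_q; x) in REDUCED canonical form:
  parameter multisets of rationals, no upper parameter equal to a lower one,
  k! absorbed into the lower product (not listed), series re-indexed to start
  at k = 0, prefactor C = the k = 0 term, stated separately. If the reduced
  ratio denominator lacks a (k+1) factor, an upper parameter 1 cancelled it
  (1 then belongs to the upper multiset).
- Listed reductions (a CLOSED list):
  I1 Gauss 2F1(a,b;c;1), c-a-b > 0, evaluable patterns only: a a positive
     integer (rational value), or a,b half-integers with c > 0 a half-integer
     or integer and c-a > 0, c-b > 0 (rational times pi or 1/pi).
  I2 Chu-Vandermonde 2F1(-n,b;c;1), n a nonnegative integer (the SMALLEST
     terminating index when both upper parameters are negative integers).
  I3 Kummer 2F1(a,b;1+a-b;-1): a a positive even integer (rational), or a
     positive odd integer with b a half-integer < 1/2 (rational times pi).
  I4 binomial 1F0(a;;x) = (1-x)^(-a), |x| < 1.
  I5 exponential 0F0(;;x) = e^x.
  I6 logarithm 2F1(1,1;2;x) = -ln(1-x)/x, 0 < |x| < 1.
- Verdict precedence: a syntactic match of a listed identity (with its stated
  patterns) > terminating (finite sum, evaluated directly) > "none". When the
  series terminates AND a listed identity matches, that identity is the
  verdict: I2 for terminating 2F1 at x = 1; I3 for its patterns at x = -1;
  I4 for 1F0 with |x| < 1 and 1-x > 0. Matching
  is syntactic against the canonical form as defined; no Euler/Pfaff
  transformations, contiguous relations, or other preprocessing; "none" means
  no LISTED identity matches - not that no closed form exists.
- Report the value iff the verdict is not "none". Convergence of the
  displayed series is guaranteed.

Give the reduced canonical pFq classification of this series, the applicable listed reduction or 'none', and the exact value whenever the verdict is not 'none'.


With C = \frac{2}{3}: the canonical form is 3F2(-9, -\frac{1}{5}, 4; -\frac{5}{4}, -\frac{1}{3}; \frac{6}{7}). Verdict: terminating - upper -9 stops the sum at k = 9; the 10 terms are added exactly. Sum: -\frac{382496690613055048474}{6432260525078759765625}.

The tell: t_0 being \frac{2}{3}, the lower running product (C = 2/3, x = 6/7) is a rising factorial.
Adjacent-term ratio: r(k) = \frac{6}{7} * (k-9) (k-\frac{1}{5}) (k+4) / [(k-\frac{5}{4}) (k-\frac{1}{3}) (k+1)] - rational in k, leading ratio \frac{6}{7}; with t_0 = \frac{2}{3}, classification follows.


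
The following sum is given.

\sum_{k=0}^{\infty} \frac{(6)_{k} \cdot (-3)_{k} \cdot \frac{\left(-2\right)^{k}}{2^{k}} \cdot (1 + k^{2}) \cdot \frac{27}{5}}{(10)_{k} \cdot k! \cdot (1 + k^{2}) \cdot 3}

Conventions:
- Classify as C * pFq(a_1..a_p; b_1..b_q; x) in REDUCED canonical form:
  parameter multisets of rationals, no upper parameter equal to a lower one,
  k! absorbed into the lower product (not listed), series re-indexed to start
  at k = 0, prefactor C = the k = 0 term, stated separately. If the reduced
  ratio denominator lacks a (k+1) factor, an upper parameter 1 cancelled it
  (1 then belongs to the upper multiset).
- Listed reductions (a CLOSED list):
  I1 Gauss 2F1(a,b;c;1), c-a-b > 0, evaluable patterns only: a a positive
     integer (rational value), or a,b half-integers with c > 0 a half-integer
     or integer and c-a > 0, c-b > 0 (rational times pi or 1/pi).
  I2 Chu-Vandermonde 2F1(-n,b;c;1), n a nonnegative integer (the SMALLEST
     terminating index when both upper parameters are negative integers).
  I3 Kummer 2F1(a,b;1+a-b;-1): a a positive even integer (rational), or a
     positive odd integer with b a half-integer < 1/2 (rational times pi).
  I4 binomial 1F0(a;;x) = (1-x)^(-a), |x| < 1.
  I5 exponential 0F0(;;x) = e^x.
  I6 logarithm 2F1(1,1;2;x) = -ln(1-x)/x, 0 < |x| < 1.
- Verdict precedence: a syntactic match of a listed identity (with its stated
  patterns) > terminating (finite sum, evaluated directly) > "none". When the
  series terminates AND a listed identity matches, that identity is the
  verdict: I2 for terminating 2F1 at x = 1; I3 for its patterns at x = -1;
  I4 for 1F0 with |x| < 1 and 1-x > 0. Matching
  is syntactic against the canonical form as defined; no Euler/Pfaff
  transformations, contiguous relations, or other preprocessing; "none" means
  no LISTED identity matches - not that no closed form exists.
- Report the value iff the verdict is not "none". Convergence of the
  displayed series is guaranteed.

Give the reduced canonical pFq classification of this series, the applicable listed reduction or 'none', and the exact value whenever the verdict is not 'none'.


With C = \frac{9}{5}: the canonical form is 2F1(-3, 6; 10; -1). Verdict at x = -1: Kummer's theorem (I3) matches (x = -1; c = 10 equals 1+a-b for upper {-3, 6}: listed pattern). Value: \frac{189}{25}.

The tell: t_0 = \frac{9}{5} here, and striking the common factor k^2 + 1 reduces the term (C = 9/5).
Step ratio: r(k) = -1 * (k-3) (k+6) / [(k+10) (k+1)] ; factor over Q: parameters, x = -1, and C = \frac{9}{5}.
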